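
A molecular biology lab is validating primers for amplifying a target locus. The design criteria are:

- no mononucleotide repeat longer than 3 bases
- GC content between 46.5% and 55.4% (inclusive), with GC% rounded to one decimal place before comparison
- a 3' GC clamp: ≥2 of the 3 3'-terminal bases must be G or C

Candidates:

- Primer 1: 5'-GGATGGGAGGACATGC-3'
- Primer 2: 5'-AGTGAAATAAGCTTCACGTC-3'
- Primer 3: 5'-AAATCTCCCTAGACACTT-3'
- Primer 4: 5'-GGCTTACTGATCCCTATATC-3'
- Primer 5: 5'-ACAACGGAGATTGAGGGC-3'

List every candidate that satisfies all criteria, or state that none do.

Primer 1 (16 nt, A=4 T=2 G=8 C=2): longest run = 3 ✓; GC 10/16 = 62.5%, outside 46.5–55.4% ✗; 3' end TGC has 2 G/C ✓ — fails.
Primer 2 (20 nt, A=7 T=5 G=4 C=4): longest run = 3 ✓; GC 8/20 = 40.0%, outside 46.5–55.4% ✗; 3' end GTC has 2 G/C ✓ — fails.
Primer 3 (18 nt, A=6 T=5 G=1 C=6): longest run = 3 ✓; GC 7/18 = 38.9%, outside 46.5–55.4% ✗; 3' end CTT has 1 G/C, need ≥2 ✗ — fails.
Primer 4 (20 nt, A=4 T=7 G=3 C=6): longest run = 3 ✓; GC 9/20 = 45.0%, outside 46.5–55.4% ✗; 3' end ATC has 1 G/C, need ≥2 ✗ — fails.
Primer 5 (18 nt, A=6 T=2 G=7 C=3): longest run = 3 ✓; GC 10/18 = 55.6%, outside 46.5–55.4% ✗; 3' end GGC has 3 G/C ✓ — fails.

None of the candidates satisfy all criteria.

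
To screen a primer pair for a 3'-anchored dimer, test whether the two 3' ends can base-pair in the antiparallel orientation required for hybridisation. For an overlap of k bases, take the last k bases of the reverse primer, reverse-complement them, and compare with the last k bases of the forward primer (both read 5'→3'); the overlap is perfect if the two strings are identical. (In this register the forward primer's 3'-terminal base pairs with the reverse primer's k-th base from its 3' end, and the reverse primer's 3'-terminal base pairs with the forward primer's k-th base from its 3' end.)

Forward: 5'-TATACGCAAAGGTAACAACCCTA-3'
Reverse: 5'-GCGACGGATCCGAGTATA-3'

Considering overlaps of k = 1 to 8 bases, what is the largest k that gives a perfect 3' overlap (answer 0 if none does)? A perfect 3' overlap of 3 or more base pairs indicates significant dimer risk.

Last 8 bases (5'→3') — forward …CAACCCTA, reverse …CGAGTATA.
Reverse complement of the reverse primer's last 8 bases: TATACTCG; its first k bases are the reverse complement of the reverse primer's last k bases, so a perfect k-base overlap needs the forward primer's last k bases to equal them.
Comparing (forward last k vs required): k=1: A vs T ✗; k=2: TA vs TA ✓; k=3: CTA vs TAT ✗; k=4: CCTA vs TATA ✗; k=5: CCCTA vs TATAC ✗; k=6: ACCCTA vs TATACT ✗; k=7: AACCCTA vs TATACTC ✗; k=8: CAACCCTA vs TATACTCG ✗.
Only k = 2 is perfect, so the longest perfect 3' overlap is 2.

Longest perfect overlap: 2 complementary base pairs; below the dimer-risk threshold (threshold 3).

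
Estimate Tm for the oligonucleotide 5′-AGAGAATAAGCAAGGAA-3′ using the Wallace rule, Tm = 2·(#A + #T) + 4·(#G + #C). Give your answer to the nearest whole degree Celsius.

Base counts: A=10, T=1, G=5, C=1 (length 17).
Tm = 2·(10+1) + 4·(5+1) = 2·11 + 4·6 = 22 + 24 = 46°C.

46°C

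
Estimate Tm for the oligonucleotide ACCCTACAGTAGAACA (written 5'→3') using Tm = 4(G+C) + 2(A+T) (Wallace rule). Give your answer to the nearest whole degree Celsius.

46°C

Base counts: A=7, T=2, G=2, C=5 (length 16).
Tm = 2·(7+2) + 4·(2+5) = 2·9 + 4·7 = 18 + 28 = 46°C.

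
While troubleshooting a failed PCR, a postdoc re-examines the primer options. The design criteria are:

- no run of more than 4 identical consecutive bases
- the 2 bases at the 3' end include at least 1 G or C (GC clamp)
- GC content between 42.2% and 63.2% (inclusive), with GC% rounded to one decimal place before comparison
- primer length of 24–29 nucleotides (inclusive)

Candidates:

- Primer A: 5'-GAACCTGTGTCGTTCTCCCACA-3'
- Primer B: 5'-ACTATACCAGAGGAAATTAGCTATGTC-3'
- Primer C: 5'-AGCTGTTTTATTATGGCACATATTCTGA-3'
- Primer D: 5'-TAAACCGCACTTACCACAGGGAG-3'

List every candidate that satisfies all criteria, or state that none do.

None of the candidates satisfy all criteria.

Primer A (22 nt, A=4 T=6 G=4 C=8): longest run = 3 ✓; 3' end CA has 1 G/C ✓; GC 12/22 = 54.5% ✓; length 22, outside 24–29 ✗ — fails.
Primer B (27 nt, A=10 T=7 G=5 C=5): longest run = 3 ✓; 3' end TC has 1 G/C ✓; GC 10/27 = 37.0%, outside 42.2–63.2% ✗; length 27 ✓ — fails.
Primer C (28 nt, A=7 T=12 G=5 C=4): longest run = 4 ✓; 3' end GA has 1 G/C ✓; GC 9/28 = 32.1%, outside 42.2–63.2% ✗; length 28 ✓ — fails.
Primer D (23 nt, A=8 T=3 G=5 C=7): longest run = 3 ✓; 3' end AG has 1 G/C ✓; GC 12/23 = 52.2% ✓; length 23, outside 24–29 ✗ — fails.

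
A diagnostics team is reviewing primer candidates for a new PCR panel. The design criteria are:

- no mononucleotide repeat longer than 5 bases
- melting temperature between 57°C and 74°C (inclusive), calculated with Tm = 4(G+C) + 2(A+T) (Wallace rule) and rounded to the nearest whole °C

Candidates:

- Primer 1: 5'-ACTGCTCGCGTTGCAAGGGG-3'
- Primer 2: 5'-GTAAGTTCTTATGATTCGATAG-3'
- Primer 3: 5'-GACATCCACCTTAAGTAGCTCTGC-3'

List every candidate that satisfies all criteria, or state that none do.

Primer 1 (20 nt, A=3 T=4 G=8 C=5): longest run = 4 ✓; Tm = 2·7 + 4·13 = 66°C ✓ — passes.
Primer 2 (22 nt, A=6 T=9 G=5 C=2): longest run = 2 ✓; Tm = 2·15 + 4·7 = 58°C ✓ — passes.
Primer 3 (24 nt, A=6 T=6 G=4 C=8): longest run = 2 ✓; Tm = 2·12 + 4·12 = 72°C ✓ — passes.

Primer 1, Primer 2 and Primer 3.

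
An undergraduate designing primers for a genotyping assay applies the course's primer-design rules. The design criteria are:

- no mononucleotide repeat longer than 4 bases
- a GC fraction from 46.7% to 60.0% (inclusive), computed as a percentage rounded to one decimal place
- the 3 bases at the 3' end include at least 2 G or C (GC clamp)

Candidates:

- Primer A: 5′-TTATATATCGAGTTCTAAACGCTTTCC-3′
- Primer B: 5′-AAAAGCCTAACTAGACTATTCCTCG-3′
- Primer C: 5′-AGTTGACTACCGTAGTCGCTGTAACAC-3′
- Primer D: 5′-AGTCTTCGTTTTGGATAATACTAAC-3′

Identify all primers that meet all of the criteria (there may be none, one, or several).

Primer C only.

Primer A (27 nt, A=7 T=11 G=3 C=6): longest run = 3 ✓; GC 9/27 = 33.3%, outside 46.7–60.0% ✗; 3' end TCC has 2 G/C ✓ — fails.
Primer B (25 nt, A=9 T=6 G=3 C=7): longest run = 4 ✓; GC 10/25 = 40.0%, outside 46.7–60.0% ✗; 3' end TCG has 2 G/C ✓ — fails.
Primer C (27 nt, A=7 T=7 G=6 C=7): longest run = 2 ✓; GC 13/27 = 48.1% ✓; 3' end CAC has 2 G/C ✓ — passes.
Primer D (25 nt, A=7 T=10 G=4 C=4): longest run = 4 ✓; GC 8/25 = 32.0%, outside 46.7–60.0% ✗; 3' end AAC has 1 G/C, need ≥2 ✗ — fails.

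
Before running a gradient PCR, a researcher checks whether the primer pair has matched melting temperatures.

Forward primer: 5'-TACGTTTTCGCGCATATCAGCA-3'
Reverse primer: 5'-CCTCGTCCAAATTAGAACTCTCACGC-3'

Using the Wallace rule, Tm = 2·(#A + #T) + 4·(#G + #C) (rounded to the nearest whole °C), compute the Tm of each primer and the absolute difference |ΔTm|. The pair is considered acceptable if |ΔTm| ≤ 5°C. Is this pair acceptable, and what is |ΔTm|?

|ΔTm| = 14°C; the pair is not acceptable.

Forward: A=5 T=7 G=4 C=6 → Tm = 2·12 + 4·10 = 64°C.
Reverse: A=7 T=6 G=3 C=10 → Tm = 2·13 + 4·13 = 78°C.
|ΔTm| = |64 − 78| = 14°C, > 5°C.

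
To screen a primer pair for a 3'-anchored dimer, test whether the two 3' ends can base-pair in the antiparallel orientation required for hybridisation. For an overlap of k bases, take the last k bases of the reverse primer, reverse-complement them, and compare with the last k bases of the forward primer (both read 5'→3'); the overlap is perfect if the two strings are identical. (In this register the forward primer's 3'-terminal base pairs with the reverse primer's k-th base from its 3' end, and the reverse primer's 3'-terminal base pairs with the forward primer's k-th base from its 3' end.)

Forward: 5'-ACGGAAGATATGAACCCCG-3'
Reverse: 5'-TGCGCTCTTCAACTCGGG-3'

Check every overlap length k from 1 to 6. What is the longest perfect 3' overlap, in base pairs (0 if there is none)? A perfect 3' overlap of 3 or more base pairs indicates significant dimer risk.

Last 6 bases (5'→3') — forward …ACCCCG, reverse …CTCGGG.
Reverse complement of the reverse primer's last 6 bases: CCCGAG; its first k bases are the reverse complement of the reverse primer's last k bases, so a perfect k-base overlap needs the forward primer's last k bases to equal them.
Comparing (forward last k vs required): k=1: G vs C ✗; k=2: CG vs CC ✗; k=3: CCG vs CCC ✗; k=4: CCCG vs CCCG ✓; k=5: CCCCG vs CCCGA ✗; k=6: ACCCCG vs CCCGAG ✗.
Only k = 4 is perfect, so the longest perfect 3' overlap is 4.

Longest perfect overlap: 4 complementary base pairs; significant dimer risk (threshold 3).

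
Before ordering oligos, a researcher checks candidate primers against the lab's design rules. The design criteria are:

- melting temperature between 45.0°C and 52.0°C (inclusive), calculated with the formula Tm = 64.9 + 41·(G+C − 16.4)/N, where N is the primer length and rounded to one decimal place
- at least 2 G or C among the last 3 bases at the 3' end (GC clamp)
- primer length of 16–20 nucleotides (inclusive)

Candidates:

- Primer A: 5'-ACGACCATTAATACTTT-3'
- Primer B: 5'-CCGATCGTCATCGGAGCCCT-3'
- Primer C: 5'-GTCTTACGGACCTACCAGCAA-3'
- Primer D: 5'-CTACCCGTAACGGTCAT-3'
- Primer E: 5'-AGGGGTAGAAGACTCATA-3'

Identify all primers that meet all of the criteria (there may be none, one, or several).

None of the candidates satisfy all criteria.

Primer A (17 nt, A=6 T=6 G=1 C=4): Tm = 64.9 + 41·(5 − 16.4)/17 = 37.4°C, outside 45.0–52.0°C ✗; 3' end TTT has 0 G/C, need ≥2 ✗; length 17 ✓ — fails.
Primer B (20 nt, A=3 T=4 G=5 C=8): Tm = 64.9 + 41·(13 − 16.4)/20 = 57.9°C, outside 45.0–52.0°C ✗; 3' end CCT has 2 G/C ✓; length 20 ✓ — fails.
Primer C (21 nt, A=6 T=4 G=4 C=7): Tm = 64.9 + 41·(11 − 16.4)/21 = 54.4°C, outside 45.0–52.0°C ✗; 3' end CAA has 1 G/C, need ≥2 ✗; length 21, outside 16–20 ✗ — fails.
Primer D (17 nt, A=4 T=4 G=3 C=6): Tm = 64.9 + 41·(9 − 16.4)/17 = 47.1°C ✓; 3' end CAT has 1 G/C, need ≥2 ✗; length 17 ✓ — fails.
Primer E (18 nt, A=7 T=3 G=6 C=2): Tm = 64.9 + 41·(8 − 16.4)/18 = 45.8°C ✓; 3' end ATA has 0 G/C, need ≥2 ✗; length 18 ✓ — fails.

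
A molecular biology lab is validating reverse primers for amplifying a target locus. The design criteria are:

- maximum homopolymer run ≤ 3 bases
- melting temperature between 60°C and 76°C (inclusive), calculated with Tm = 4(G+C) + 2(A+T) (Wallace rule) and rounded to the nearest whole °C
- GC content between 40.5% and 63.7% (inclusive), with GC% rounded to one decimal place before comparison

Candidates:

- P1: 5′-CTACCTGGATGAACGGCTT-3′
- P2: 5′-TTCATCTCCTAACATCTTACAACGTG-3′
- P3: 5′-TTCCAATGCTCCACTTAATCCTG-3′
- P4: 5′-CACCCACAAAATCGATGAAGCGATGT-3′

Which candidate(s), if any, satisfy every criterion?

P3 only.

P1 (19 nt, A=4 T=5 G=5 C=5): longest run = 2 ✓; Tm = 2·9 + 4·10 = 58°C, outside 60–76°C ✗; GC 10/19 = 52.6% ✓ — fails.
P2 (26 nt, A=7 T=9 G=2 C=8): longest run = 2 ✓; Tm = 2·16 + 4·10 = 72°C ✓; GC 10/26 = 38.5%, outside 40.5–63.7% ✗ — fails.
P3 (23 nt, A=5 T=8 G=2 C=8): longest run = 2 ✓; Tm = 2·13 + 4·10 = 66°C ✓; GC 10/23 = 43.5% ✓ — passes.
P4 (26 nt, A=10 T=4 G=5 C=7): longest run = 4, exceeds 3 ✗; Tm = 2·14 + 4·12 = 76°C ✓; GC 12/26 = 46.2% ✓ — fails.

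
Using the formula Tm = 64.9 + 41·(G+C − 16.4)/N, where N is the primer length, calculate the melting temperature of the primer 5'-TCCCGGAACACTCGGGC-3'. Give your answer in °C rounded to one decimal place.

54.3°C

Base counts: A=3, T=2, G=5, C=7; G+C = 12, N = 17.
Tm = 64.9 + 41·(12 − 16.4)/17 = 64.9 + -180.40/17 = 54.3°C.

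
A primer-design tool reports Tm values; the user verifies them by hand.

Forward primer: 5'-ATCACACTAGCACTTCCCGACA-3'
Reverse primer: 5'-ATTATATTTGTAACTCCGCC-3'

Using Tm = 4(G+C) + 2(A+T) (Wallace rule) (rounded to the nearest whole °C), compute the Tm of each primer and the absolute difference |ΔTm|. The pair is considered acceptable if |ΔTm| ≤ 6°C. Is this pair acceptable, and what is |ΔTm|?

|ΔTm| = 12°C; the pair is not acceptable.

Forward: A=7 T=4 G=2 C=9 → Tm = 2·11 + 4·11 = 66°C.
Reverse: A=5 T=8 G=2 C=5 → Tm = 2·13 + 4·7 = 54°C.
|ΔTm| = |66 − 54| = 12°C, > 6°C.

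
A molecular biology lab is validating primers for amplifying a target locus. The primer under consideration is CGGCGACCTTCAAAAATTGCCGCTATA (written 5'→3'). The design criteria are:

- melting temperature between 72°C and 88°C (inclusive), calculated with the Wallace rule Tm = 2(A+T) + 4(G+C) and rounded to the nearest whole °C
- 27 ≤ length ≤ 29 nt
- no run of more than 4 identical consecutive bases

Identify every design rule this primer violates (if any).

Base counts: A=8, T=6, G=5, C=8 (length 27).
Tm: Tm = 2·14 + 4·13 = 80°C ✓
length: length 27 ✓
homopolymer run: longest run = 5, exceeds 4 ✗

Fails: homopolymer run.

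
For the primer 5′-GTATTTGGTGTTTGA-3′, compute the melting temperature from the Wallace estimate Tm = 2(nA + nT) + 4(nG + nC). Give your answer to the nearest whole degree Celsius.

Base counts: A=2, T=8, G=5, C=0 (length 15).
Tm = 2·(2+8) + 4·(5+0) = 2·10 + 4·5 = 20 + 20 = 40°C.

40°C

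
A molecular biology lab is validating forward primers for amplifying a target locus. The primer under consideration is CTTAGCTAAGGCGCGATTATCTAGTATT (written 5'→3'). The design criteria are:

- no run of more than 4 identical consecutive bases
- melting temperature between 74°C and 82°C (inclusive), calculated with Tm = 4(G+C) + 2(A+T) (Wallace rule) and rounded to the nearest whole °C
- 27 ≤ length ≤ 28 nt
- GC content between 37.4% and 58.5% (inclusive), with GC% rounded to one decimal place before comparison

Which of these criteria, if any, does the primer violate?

Meets all criteria.

Base counts: A=7, T=10, G=6, C=5 (length 28).
homopolymer run: longest run = 2 ✓
Tm: Tm = 2·17 + 4·11 = 78°C ✓
length: length 28 ✓
GC content: GC 11/28 = 39.3% ✓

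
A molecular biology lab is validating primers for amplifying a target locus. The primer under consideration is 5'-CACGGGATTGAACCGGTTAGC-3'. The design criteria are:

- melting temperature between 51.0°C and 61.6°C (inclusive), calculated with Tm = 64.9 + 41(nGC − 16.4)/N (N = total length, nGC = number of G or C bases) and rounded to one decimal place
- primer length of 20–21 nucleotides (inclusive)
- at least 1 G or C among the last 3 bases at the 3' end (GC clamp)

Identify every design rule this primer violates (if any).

Meets all criteria.

Base counts: A=5, T=4, G=7, C=5 (length 21).
Tm: Tm = 64.9 + 41·(12 − 16.4)/21 = 56.3°C ✓
length: length 21 ✓
GC clamp: 3' end AGC has 2 G/C ✓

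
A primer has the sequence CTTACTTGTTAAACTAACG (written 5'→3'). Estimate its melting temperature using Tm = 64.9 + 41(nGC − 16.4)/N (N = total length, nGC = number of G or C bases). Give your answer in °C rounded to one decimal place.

Base counts: A=6, T=7, G=2, C=4; G+C = 6, N = 19.
Tm = 64.9 + 41·(6 − 16.4)/19 = 64.9 + -426.40/19 = 42.5°C.

42.5°C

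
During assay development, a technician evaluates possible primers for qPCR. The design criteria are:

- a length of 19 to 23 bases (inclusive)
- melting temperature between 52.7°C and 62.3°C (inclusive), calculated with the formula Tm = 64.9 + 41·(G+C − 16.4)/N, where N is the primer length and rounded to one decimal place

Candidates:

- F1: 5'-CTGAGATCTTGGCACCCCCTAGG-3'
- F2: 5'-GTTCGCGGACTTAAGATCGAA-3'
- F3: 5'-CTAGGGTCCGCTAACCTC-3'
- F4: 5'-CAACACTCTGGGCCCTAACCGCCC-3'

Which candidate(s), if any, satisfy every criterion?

F1 only.

F1 (23 nt, A=4 T=5 G=6 C=8): length 23 ✓; Tm = 64.9 + 41·(14 − 16.4)/23 = 60.6°C ✓ — passes.
F2 (21 nt, A=6 T=5 G=6 C=4): length 21 ✓; Tm = 64.9 + 41·(10 − 16.4)/21 = 52.4°C, outside 52.7–62.3°C ✗ — fails.
F3 (18 nt, A=3 T=4 G=4 C=7): length 18, outside 19–23 ✗; Tm = 64.9 + 41·(11 − 16.4)/18 = 52.6°C, outside 52.7–62.3°C ✗ — fails.
F4 (24 nt, A=5 T=3 G=4 C=12): length 24, outside 19–23 ✗; Tm = 64.9 + 41·(16 − 16.4)/24 = 64.2°C, outside 52.7–62.3°C ✗ — fails.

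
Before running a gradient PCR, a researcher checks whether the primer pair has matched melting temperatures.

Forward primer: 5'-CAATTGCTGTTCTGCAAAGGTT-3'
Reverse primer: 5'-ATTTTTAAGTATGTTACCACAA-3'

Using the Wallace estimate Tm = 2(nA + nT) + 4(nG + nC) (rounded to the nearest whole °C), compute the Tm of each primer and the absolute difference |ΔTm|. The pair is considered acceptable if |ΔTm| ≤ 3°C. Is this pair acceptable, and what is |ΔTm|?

Forward: A=5 T=8 G=5 C=4 → Tm = 2·13 + 4·9 = 62°C.
Reverse: A=8 T=9 G=2 C=3 → Tm = 2·17 + 4·5 = 54°C.
|ΔTm| = |62 − 54| = 8°C, > 3°C.

|ΔTm| = 8°C; the pair is not acceptable.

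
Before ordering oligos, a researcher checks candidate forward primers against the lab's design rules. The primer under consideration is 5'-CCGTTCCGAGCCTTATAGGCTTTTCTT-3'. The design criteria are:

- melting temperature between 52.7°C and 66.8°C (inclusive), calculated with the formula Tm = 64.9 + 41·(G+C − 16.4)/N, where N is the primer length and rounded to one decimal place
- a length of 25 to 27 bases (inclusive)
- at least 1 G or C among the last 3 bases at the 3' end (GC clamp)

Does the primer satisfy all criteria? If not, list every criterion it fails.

Base counts: A=3, T=11, G=5, C=8 (length 27).
Tm: Tm = 64.9 + 41·(13 − 16.4)/27 = 59.7°C ✓
length: length 27 ✓
GC clamp: 3' end CTT has 1 G/C ✓

Meets all criteria.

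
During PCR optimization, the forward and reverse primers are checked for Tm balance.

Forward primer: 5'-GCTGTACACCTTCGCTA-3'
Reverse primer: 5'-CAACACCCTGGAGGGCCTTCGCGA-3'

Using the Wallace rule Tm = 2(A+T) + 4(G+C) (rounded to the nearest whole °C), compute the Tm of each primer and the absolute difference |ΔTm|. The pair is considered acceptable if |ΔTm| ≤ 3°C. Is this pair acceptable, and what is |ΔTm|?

Forward: A=3 T=5 G=3 C=6 → Tm = 2·8 + 4·9 = 52°C.
Reverse: A=5 T=3 G=7 C=9 → Tm = 2·8 + 4·16 = 80°C.
|ΔTm| = |52 − 80| = 28°C, > 3°C.

|ΔTm| = 28°C; the pair is not acceptable.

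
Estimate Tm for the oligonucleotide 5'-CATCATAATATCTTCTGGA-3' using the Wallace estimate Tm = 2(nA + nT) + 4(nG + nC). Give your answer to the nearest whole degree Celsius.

Base counts: A=6, T=7, G=2, C=4 (length 19).
Tm = 2·(6+7) + 4·(2+4) = 2·13 + 4·6 = 26 + 24 = 50°C.

50°C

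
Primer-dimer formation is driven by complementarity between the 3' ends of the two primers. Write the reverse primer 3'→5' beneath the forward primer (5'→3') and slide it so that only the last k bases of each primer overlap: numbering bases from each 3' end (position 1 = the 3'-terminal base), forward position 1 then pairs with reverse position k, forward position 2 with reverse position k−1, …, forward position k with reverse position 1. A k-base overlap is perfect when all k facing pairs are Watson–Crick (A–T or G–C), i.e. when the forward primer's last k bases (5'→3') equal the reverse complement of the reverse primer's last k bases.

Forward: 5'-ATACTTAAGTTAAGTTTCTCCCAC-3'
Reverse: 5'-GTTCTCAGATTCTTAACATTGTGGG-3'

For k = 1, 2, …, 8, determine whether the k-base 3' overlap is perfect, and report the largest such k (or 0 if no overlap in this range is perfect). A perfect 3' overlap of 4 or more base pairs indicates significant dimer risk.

Last 8 bases (5'→3') — forward …TCTCCCAC, reverse …ATTGTGGG.
Reverse complement of the reverse primer's last 8 bases: CCCACAAT; its first k bases are the reverse complement of the reverse primer's last k bases, so a perfect k-base overlap needs the forward primer's last k bases to equal them.
Comparing (forward last k vs required): k=1: C vs C ✓; k=2: AC vs CC ✗; k=3: CAC vs CCC ✗; k=4: CCAC vs CCCA ✗; k=5: CCCAC vs CCCAC ✓; k=6: TCCCAC vs CCCACA ✗; k=7: CTCCCAC vs CCCACAA ✗; k=8: TCTCCCAC vs CCCACAAT ✗.
Perfect overlaps at k = 1, 5; the largest is 5.

Longest perfect overlap: 5 complementary base pairs; significant dimer risk (threshold 4).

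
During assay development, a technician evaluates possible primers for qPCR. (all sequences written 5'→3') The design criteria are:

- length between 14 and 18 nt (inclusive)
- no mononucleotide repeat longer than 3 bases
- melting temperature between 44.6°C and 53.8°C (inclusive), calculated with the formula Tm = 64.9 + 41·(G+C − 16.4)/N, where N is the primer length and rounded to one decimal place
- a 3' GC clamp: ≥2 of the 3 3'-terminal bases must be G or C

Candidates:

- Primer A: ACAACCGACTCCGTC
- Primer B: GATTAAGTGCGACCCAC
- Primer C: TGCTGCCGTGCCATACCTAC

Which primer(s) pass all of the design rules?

Primer A (15 nt, A=4 T=2 G=2 C=7): length 15 ✓; longest run = 2 ✓; Tm = 64.9 + 41·(9 − 16.4)/15 = 44.7°C ✓; 3' end GTC has 2 G/C ✓ — passes.
Primer B (17 nt, A=5 T=3 G=4 C=5): length 17 ✓; longest run = 3 ✓; Tm = 64.9 + 41·(9 − 16.4)/17 = 47.1°C ✓; 3' end CAC has 2 G/C ✓ — passes.
Primer C (20 nt, A=3 T=5 G=4 C=8): length 20, outside 14–18 ✗; longest run = 2 ✓; Tm = 64.9 + 41·(12 − 16.4)/20 = 55.9°C, outside 44.6–53.8°C ✗; 3' end TAC has 1 G/C, need ≥2 ✗ — fails.

Primer A and Primer B.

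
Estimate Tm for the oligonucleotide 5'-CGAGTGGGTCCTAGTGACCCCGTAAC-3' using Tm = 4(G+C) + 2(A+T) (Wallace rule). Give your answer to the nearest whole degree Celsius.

Base counts: A=5, T=5, G=8, C=8 (length 26).
Tm = 2·(5+5) + 4·(8+8) = 2·10 + 4·16 = 20 + 64 = 84°C.

84°C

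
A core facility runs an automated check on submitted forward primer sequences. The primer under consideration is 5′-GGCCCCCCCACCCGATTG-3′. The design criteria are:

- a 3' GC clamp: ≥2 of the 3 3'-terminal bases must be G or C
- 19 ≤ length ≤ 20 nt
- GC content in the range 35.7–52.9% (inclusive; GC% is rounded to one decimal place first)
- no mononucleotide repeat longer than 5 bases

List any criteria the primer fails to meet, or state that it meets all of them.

Base counts: A=2, T=2, G=4, C=10 (length 18).
GC clamp: 3' end TTG has 1 G/C, need ≥2 ✗
length: length 18, outside 19–20 ✗
GC content: GC 14/18 = 77.8%, outside 35.7–52.9% ✗
homopolymer run: longest run = 7, exceeds 5 ✗

Fails: GC clamp, length, GC content, homopolymer run.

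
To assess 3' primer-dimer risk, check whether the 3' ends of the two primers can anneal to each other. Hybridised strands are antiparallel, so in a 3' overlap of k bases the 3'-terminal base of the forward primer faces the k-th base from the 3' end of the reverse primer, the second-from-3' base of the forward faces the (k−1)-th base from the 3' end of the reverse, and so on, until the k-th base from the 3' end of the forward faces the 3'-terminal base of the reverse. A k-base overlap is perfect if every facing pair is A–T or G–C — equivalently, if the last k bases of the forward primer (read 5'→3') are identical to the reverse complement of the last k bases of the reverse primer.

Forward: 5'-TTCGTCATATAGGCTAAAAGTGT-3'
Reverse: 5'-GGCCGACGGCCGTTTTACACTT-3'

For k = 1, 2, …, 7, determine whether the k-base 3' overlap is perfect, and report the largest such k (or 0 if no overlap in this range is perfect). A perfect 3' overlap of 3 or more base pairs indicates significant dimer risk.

Longest perfect overlap: 6 complementary base pairs; significant dimer risk (threshold 3).

Last 7 bases (5'→3') — forward …AAAGTGT, reverse …TACACTT.
Reverse complement of the reverse primer's last 7 bases: AAGTGTA; its first k bases are the reverse complement of the reverse primer's last k bases, so a perfect k-base overlap needs the forward primer's last k bases to equal them.
Comparing (forward last k vs required): k=1: T vs A ✗; k=2: GT vs AA ✗; k=3: TGT vs AAG ✗; k=4: GTGT vs AAGT ✗; k=5: AGTGT vs AAGTG ✗; k=6: AAGTGT vs AAGTGT ✓; k=7: AAAGTGT vs AAGTGTA ✗.
Only k = 6 is perfect, so the longest perfect 3' overlap is 6.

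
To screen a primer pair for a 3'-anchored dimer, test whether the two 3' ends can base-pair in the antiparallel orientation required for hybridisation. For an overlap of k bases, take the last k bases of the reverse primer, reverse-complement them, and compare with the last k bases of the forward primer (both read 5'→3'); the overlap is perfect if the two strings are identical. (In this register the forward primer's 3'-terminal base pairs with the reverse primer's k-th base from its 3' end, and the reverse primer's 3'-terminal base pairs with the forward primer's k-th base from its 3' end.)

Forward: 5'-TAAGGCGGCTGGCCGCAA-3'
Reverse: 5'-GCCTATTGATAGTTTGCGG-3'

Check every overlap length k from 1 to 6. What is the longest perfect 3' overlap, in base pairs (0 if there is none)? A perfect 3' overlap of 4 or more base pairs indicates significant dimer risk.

Last 6 bases (5'→3') — forward …CCGCAA, reverse …TTGCGG.
Reverse complement of the reverse primer's last 6 bases: CCGCAA; its first k bases are the reverse complement of the reverse primer's last k bases, so a perfect k-base overlap needs the forward primer's last k bases to equal them.
Comparing (forward last k vs required): k=1: A vs C ✗; k=2: AA vs CC ✗; k=3: CAA vs CCG ✗; k=4: GCAA vs CCGC ✗; k=5: CGCAA vs CCGCA ✗; k=6: CCGCAA vs CCGCAA ✓.
Only k = 6 is perfect, so the longest perfect 3' overlap is 6.

Longest perfect overlap: 6 complementary base pairs; significant dimer risk (threshold 4).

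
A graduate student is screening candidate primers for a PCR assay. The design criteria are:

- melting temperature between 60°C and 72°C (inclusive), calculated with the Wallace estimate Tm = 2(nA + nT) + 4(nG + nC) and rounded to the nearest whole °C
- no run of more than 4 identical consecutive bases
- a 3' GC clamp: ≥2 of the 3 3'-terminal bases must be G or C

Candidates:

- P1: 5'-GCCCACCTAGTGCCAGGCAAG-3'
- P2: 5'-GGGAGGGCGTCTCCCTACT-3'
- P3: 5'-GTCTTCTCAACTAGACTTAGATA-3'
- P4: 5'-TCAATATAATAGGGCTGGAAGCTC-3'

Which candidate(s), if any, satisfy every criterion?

P1 (21 nt, A=5 T=2 G=6 C=8): Tm = 2·7 + 4·14 = 70°C ✓; longest run = 3 ✓; 3' end AAG has 1 G/C, need ≥2 ✗ — fails.
P2 (19 nt, A=2 T=4 G=7 C=6): Tm = 2·6 + 4·13 = 64°C ✓; longest run = 3 ✓; 3' end ACT has 1 G/C, need ≥2 ✗ — fails.
P3 (23 nt, A=7 T=8 G=3 C=5): Tm = 2·15 + 4·8 = 62°C ✓; longest run = 2 ✓; 3' end ATA has 0 G/C, need ≥2 ✗ — fails.
P4 (24 nt, A=8 T=6 G=6 C=4): Tm = 2·14 + 4·10 = 68°C ✓; longest run = 3 ✓; 3' end CTC has 2 G/C ✓ — passes.

P4 only.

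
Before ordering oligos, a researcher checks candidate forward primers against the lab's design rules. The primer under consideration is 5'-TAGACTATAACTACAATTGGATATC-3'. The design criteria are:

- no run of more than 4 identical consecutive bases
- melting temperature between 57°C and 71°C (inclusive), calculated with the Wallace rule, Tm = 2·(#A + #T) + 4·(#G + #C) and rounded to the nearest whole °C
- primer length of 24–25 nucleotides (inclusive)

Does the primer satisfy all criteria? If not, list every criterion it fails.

Meets all criteria.

Base counts: A=10, T=8, G=3, C=4 (length 25).
homopolymer run: longest run = 2 ✓
Tm: Tm = 2·18 + 4·7 = 64°C ✓
length: length 25 ✓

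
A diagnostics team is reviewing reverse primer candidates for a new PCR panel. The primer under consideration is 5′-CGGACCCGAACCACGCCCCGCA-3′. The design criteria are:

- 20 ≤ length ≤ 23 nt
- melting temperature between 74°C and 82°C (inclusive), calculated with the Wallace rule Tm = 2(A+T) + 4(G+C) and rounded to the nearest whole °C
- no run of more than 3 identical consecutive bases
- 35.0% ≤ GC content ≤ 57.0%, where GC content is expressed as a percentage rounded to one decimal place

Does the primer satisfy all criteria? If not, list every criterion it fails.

Fails: homopolymer run, GC content.

Base counts: A=5, T=0, G=5, C=12 (length 22).
length: length 22 ✓
Tm: Tm = 2·5 + 4·17 = 78°C ✓
homopolymer run: longest run = 4, exceeds 3 ✗
GC content: GC 17/22 = 77.3%, outside 35.0–57.0% ✗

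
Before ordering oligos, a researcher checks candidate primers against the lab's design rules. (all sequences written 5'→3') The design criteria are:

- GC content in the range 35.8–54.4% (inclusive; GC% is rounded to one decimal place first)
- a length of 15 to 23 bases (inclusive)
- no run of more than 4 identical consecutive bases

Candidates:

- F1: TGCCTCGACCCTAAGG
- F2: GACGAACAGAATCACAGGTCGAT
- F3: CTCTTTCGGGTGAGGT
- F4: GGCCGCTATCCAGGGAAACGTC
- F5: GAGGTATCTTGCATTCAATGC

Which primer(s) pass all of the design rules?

F1 (16 nt, A=3 T=3 G=4 C=6): GC 10/16 = 62.5%, outside 35.8–54.4% ✗; length 16 ✓; longest run = 3 ✓ — fails.
F2 (23 nt, A=9 T=3 G=6 C=5): GC 11/23 = 47.8% ✓; length 23 ✓; longest run = 2 ✓ — passes.
F3 (16 nt, A=1 T=6 G=6 C=3): GC 9/16 = 56.3%, outside 35.8–54.4% ✗; length 16 ✓; longest run = 3 ✓ — fails.
F4 (22 nt, A=5 T=3 G=7 C=7): GC 14/22 = 63.6%, outside 35.8–54.4% ✗; length 22 ✓; longest run = 3 ✓ — fails.
F5 (21 nt, A=5 T=7 G=5 C=4): GC 9/21 = 42.9% ✓; length 21 ✓; longest run = 2 ✓ — passes.

F2 and F5.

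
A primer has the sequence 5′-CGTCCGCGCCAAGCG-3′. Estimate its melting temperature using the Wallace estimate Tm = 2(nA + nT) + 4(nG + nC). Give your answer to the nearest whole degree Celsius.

54°C

Base counts: A=2, T=1, G=5, C=7 (length 15).
Tm = 2·(2+1) + 4·(5+7) = 2·3 + 4·12 = 6 + 48 = 54°C.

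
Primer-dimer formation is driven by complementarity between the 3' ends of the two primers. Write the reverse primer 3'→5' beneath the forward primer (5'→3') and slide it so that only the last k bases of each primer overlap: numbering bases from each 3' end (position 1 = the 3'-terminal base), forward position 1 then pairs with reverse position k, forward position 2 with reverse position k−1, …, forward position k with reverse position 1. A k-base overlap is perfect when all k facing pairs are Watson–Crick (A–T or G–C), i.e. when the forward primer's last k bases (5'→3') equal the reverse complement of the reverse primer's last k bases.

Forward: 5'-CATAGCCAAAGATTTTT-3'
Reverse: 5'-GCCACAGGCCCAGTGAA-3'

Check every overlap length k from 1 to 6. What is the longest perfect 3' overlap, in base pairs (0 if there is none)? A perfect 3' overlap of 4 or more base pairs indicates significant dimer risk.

Last 6 bases (5'→3') — forward …ATTTTT, reverse …AGTGAA.
Reverse complement of the reverse primer's last 6 bases: TTCACT; its first k bases are the reverse complement of the reverse primer's last k bases, so a perfect k-base overlap needs the forward primer's last k bases to equal them.
Comparing (forward last k vs required): k=1: T vs T ✓; k=2: TT vs TT ✓; k=3: TTT vs TTC ✗; k=4: TTTT vs TTCA ✗; k=5: TTTTT vs TTCAC ✗; k=6: ATTTTT vs TTCACT ✗.
Perfect overlaps at k = 1, 2; the largest is 2.

Longest perfect overlap: 2 complementary base pairs; below the dimer-risk threshold (threshold 4).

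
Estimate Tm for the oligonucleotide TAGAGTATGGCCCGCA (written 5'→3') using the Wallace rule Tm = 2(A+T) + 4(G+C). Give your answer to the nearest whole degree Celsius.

Base counts: A=4, T=3, G=5, C=4 (length 16).
Tm = 2·(4+3) + 4·(5+4) = 2·7 + 4·9 = 14 + 36 = 50°C.

50°C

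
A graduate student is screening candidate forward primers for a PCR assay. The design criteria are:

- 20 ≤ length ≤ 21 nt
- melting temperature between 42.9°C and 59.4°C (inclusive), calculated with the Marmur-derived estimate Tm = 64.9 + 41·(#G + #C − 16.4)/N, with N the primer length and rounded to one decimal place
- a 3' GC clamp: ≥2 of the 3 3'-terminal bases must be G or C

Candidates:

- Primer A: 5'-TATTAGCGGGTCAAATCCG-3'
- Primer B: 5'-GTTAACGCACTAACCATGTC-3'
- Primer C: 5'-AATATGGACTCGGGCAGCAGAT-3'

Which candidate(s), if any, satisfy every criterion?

Primer A (19 nt, A=5 T=5 G=5 C=4): length 19, outside 20–21 ✗; Tm = 64.9 + 41·(9 − 16.4)/19 = 48.9°C ✓; 3' end CCG has 3 G/C ✓ — fails.
Primer B (20 nt, A=6 T=5 G=3 C=6): length 20 ✓; Tm = 64.9 + 41·(9 − 16.4)/20 = 49.7°C ✓; 3' end GTC has 2 G/C ✓ — passes.
Primer C (22 nt, A=7 T=4 G=7 C=4): length 22, outside 20–21 ✗; Tm = 64.9 + 41·(11 − 16.4)/22 = 54.8°C ✓; 3' end GAT has 1 G/C, need ≥2 ✗ — fails.

Primer B only.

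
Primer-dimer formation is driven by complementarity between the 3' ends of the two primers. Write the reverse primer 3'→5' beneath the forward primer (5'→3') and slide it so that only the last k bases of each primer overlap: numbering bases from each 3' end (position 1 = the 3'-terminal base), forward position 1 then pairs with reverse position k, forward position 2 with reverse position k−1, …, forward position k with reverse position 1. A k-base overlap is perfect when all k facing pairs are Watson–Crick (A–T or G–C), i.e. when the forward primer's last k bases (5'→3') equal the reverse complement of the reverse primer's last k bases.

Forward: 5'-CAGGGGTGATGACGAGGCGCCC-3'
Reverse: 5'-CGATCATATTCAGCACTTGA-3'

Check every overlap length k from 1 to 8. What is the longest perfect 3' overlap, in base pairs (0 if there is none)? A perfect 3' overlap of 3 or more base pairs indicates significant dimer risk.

Longest perfect overlap: 0 complementary base pairs; below the dimer-risk threshold (threshold 3).

Last 8 bases (5'→3') — forward …AGGCGCCC, reverse …GCACTTGA.
Reverse complement of the reverse primer's last 8 bases: TCAAGTGC; its first k bases are the reverse complement of the reverse primer's last k bases, so a perfect k-base overlap needs the forward primer's last k bases to equal them.
Comparing (forward last k vs required): k=1: C vs T ✗; k=2: CC vs TC ✗; k=3: CCC vs TCA ✗; k=4: GCCC vs TCAA ✗; k=5: CGCCC vs TCAAG ✗; k=6: GCGCCC vs TCAAGT ✗; k=7: GGCGCCC vs TCAAGTG ✗; k=8: AGGCGCCC vs TCAAGTGC ✗.
No overlap length from 1 to 8 is perfect, so the longest perfect 3' overlap is 0.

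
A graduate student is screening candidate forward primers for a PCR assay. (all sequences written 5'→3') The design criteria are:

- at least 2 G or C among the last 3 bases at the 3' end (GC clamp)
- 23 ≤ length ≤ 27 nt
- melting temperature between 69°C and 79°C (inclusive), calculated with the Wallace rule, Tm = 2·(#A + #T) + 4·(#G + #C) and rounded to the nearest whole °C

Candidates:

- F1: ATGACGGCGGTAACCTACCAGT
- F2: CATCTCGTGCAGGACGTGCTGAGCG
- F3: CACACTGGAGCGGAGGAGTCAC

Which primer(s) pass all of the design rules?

None of the candidates satisfy all criteria.

F1 (22 nt, A=6 T=4 G=6 C=6): 3' end AGT has 1 G/C, need ≥2 ✗; length 22, outside 23–27 ✗; Tm = 2·10 + 4·12 = 68°C, outside 69–79°C ✗ — fails.
F2 (25 nt, A=4 T=5 G=9 C=7): 3' end GCG has 3 G/C ✓; length 25 ✓; Tm = 2·9 + 4·16 = 82°C, outside 69–79°C ✗ — fails.
F3 (22 nt, A=6 T=2 G=8 C=6): 3' end CAC has 2 G/C ✓; length 22, outside 23–27 ✗; Tm = 2·8 + 4·14 = 72°C ✓ — fails.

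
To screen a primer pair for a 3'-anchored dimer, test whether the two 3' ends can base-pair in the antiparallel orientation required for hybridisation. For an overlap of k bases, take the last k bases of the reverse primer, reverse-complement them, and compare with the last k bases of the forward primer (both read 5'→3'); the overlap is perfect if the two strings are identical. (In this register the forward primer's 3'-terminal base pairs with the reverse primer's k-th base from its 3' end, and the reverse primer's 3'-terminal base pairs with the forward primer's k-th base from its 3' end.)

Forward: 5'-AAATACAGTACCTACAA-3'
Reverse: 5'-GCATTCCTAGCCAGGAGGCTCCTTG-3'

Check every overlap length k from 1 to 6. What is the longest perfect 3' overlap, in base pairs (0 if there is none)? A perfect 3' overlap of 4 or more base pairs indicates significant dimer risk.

Longest perfect overlap: 3 complementary base pairs; below the dimer-risk threshold (threshold 4).

Last 6 bases (5'→3') — forward …CTACAA, reverse …TCCTTG.
Reverse complement of the reverse primer's last 6 bases: CAAGGA; its first k bases are the reverse complement of the reverse primer's last k bases, so a perfect k-base overlap needs the forward primer's last k bases to equal them.
Comparing (forward last k vs required): k=1: A vs C ✗; k=2: AA vs CA ✗; k=3: CAA vs CAA ✓; k=4: ACAA vs CAAG ✗; k=5: TACAA vs CAAGG ✗; k=6: CTACAA vs CAAGGA ✗.
Only k = 3 is perfect, so the longest perfect 3' overlap is 3.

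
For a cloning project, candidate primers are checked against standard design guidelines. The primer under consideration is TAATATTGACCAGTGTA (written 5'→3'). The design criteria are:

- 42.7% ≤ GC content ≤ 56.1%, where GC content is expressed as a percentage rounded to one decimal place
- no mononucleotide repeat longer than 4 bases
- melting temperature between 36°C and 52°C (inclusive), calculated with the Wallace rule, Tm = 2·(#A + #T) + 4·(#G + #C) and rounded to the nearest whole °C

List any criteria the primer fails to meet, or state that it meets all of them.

Base counts: A=6, T=6, G=3, C=2 (length 17).
GC content: GC 5/17 = 29.4%, outside 42.7–56.1% ✗
homopolymer run: longest run = 2 ✓
Tm: Tm = 2·12 + 4·5 = 44°C ✓

Fails: GC content.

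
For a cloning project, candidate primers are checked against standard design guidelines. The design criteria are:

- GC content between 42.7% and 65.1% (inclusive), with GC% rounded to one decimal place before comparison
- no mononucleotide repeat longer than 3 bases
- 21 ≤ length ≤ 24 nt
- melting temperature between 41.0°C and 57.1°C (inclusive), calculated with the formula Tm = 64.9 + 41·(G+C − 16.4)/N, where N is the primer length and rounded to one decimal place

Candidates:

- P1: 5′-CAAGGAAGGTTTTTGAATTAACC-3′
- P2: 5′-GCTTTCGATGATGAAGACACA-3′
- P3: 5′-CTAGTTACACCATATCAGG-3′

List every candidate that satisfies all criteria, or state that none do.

P2 only.

P1 (23 nt, A=8 T=7 G=5 C=3): GC 8/23 = 34.8%, outside 42.7–65.1% ✗; longest run = 5, exceeds 3 ✗; length 23 ✓; Tm = 64.9 + 41·(8 − 16.4)/23 = 49.9°C ✓ — fails.
P2 (21 nt, A=7 T=5 G=5 C=4): GC 9/21 = 42.9% ✓; longest run = 3 ✓; length 21 ✓; Tm = 64.9 + 41·(9 − 16.4)/21 = 50.5°C ✓ — passes.
P3 (19 nt, A=6 T=5 G=3 C=5): GC 8/19 = 42.1%, outside 42.7–65.1% ✗; longest run = 2 ✓; length 19, outside 21–24 ✗; Tm = 64.9 + 41·(8 − 16.4)/19 = 46.8°C ✓ — fails.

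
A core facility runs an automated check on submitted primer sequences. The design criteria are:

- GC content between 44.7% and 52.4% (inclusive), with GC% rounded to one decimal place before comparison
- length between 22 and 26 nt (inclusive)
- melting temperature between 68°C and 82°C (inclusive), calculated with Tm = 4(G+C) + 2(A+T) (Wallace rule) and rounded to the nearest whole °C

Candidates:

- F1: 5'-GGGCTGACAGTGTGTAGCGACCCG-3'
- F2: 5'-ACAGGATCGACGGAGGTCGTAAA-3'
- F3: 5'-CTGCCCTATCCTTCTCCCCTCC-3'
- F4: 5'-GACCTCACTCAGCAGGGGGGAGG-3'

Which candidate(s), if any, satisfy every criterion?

F2 only.

F1 (24 nt, A=4 T=4 G=10 C=6): GC 16/24 = 66.7%, outside 44.7–52.4% ✗; length 24 ✓; Tm = 2·8 + 4·16 = 80°C ✓ — fails.
F2 (23 nt, A=8 T=3 G=8 C=4): GC 12/23 = 52.2% ✓; length 23 ✓; Tm = 2·11 + 4·12 = 70°C ✓ — passes.
F3 (22 nt, A=1 T=7 G=1 C=13): GC 14/22 = 63.6%, outside 44.7–52.4% ✗; length 22 ✓; Tm = 2·8 + 4·14 = 72°C ✓ — fails.
F4 (23 nt, A=5 T=2 G=10 C=6): GC 16/23 = 69.6%, outside 44.7–52.4% ✗; length 23 ✓; Tm = 2·7 + 4·16 = 78°C ✓ — fails.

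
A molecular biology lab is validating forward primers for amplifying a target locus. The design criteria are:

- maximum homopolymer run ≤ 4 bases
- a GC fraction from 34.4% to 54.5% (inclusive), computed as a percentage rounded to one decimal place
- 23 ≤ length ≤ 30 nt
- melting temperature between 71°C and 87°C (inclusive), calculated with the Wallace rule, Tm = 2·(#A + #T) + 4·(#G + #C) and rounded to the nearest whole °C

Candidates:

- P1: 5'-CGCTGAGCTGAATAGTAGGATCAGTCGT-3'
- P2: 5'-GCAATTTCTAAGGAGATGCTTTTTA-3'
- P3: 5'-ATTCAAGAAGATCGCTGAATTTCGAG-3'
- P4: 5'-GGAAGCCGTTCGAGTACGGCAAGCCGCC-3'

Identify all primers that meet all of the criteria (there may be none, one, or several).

P1 (28 nt, A=7 T=7 G=9 C=5): longest run = 2 ✓; GC 14/28 = 50.0% ✓; length 28 ✓; Tm = 2·14 + 4·14 = 84°C ✓ — passes.
P2 (25 nt, A=7 T=10 G=5 C=3): longest run = 5, exceeds 4 ✗; GC 8/25 = 32.0%, outside 34.4–54.5% ✗; length 25 ✓; Tm = 2·17 + 4·8 = 66°C, outside 71–87°C ✗ — fails.
P3 (26 nt, A=9 T=7 G=6 C=4): longest run = 3 ✓; GC 10/26 = 38.5% ✓; length 26 ✓; Tm = 2·16 + 4·10 = 72°C ✓ — passes.
P4 (28 nt, A=6 T=3 G=10 C=9): longest run = 2 ✓; GC 19/28 = 67.9%, outside 34.4–54.5% ✗; length 28 ✓; Tm = 2·9 + 4·19 = 94°C, outside 71–87°C ✗ — fails.

P1 and P3.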